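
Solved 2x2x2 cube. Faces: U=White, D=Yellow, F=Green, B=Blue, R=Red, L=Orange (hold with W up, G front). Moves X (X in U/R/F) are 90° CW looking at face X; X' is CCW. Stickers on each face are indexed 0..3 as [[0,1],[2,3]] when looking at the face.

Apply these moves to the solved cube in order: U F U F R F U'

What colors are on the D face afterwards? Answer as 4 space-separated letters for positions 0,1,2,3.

Answer: R W Y G

Derivation:
After move 1 (U): U=WWWW F=RRGG R=BBRR B=OOBB L=GGOO
After move 2 (F): F=GRGR U=WWOG R=WBWR D=RBYY L=GYOY
After move 3 (U): U=OWGW F=WBGR R=OOWR B=GYBB L=GROY
After move 4 (F): F=GWRB U=OWYR R=GOWR D=WOYY L=GROB
After move 5 (R): R=WGRO U=OWYB F=GORY D=WBYG B=RYWB
After move 6 (F): F=RGYO U=OWBR R=YGBO D=RWYG L=GWOB
After move 7 (U'): U=WROB F=GWYO R=RGBO B=YGWB L=RYOB
Query: D face = RWYG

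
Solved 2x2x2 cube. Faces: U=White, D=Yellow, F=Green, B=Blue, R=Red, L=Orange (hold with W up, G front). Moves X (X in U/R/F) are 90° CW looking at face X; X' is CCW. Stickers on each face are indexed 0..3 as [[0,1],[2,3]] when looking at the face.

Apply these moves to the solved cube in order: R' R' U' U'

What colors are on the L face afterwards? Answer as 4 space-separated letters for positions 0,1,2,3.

Answer: R R O O

Derivation:
After move 1 (R'): R=RRRR U=WBWB F=GWGW D=YGYG B=YBYB
After move 2 (R'): R=RRRR U=WYWY F=GBGB D=YWYW B=GBGB
After move 3 (U'): U=YYWW F=OOGB R=GBRR B=RRGB L=GBOO
After move 4 (U'): U=YWYW F=GBGB R=OORR B=GBGB L=RROO
Query: L face = RROO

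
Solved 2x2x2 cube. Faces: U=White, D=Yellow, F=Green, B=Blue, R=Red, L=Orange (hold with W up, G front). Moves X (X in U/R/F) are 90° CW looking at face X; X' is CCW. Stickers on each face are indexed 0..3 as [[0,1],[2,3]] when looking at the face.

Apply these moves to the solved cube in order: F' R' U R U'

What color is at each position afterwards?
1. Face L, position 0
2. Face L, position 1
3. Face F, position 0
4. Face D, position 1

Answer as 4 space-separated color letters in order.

Answer: B W G O

Derivation:
After move 1 (F'): F=GGGG U=WWRR R=YRYR D=OOYY L=OWOW
After move 2 (R'): R=RRYY U=WBRB F=GWGR D=OGYG B=YBOB
After move 3 (U): U=RWBB F=RRGR R=YBYY B=OWOB L=GWOW
After move 4 (R): R=YYYB U=RRBR F=RGGG D=OOYO B=BWWB
After move 5 (U'): U=RRRB F=GWGG R=RGYB B=YYWB L=BWOW
Query 1: L[0] = B
Query 2: L[1] = W
Query 3: F[0] = G
Query 4: D[1] = O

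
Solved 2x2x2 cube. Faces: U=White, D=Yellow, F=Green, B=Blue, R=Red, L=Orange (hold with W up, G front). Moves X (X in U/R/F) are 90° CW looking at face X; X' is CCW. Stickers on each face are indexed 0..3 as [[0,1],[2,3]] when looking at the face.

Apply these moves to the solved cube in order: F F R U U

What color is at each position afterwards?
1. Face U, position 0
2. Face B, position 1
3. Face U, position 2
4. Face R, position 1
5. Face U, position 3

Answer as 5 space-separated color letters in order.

Answer: G W G R W

Derivation:
After move 1 (F): F=GGGG U=WWOO R=WRWR D=RRYY L=OYOY
After move 2 (F): F=GGGG U=WWYY R=OROR D=WWYY L=OROR
After move 3 (R): R=OORR U=WGYG F=GWGY D=WBYB B=YBWB
After move 4 (U): U=YWGG F=OOGY R=YBRR B=ORWB L=GWOR
After move 5 (U): U=GYGW F=YBGY R=ORRR B=GWWB L=OOOR
Query 1: U[0] = G
Query 2: B[1] = W
Query 3: U[2] = G
Query 4: R[1] = R
Query 5: U[3] = W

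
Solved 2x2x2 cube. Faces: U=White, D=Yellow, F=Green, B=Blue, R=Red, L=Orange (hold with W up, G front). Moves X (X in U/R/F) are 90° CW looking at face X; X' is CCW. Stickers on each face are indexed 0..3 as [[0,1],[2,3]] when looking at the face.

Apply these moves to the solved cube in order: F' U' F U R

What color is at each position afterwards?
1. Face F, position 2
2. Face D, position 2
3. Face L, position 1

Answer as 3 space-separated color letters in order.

Answer: G Y O

Derivation:
After move 1 (F'): F=GGGG U=WWRR R=YRYR D=OOYY L=OWOW
After move 2 (U'): U=WRWR F=OWGG R=GGYR B=YRBB L=BBOW
After move 3 (F): F=GOGW U=WRWB R=WGRR D=YGYY L=BOOO
After move 4 (U): U=WWBR F=WGGW R=YRRR B=BOBB L=GOOO
After move 5 (R): R=RYRR U=WGBW F=WGGY D=YBYB B=ROWB
Query 1: F[2] = G
Query 2: D[2] = Y
Query 3: L[1] = O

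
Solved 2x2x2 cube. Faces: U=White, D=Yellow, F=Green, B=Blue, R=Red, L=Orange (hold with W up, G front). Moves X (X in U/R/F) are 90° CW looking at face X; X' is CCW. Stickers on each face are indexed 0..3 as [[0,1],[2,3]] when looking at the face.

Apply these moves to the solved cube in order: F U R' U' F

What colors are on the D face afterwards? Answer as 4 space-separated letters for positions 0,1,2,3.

Answer: B W Y G

Derivation:
After move 1 (F): F=GGGG U=WWOO R=WRWR D=RRYY L=OYOY
After move 2 (U): U=OWOW F=WRGG R=BBWR B=OYBB L=GGOY
After move 3 (R'): R=BRBW U=OBOO F=WWGW D=RRYG B=YYRB
After move 4 (U'): U=BOOO F=GGGW R=WWBW B=BRRB L=YYOY
After move 5 (F): F=GGWG U=BOYY R=OWOW D=BWYG L=YROR
Query: D face = BWYG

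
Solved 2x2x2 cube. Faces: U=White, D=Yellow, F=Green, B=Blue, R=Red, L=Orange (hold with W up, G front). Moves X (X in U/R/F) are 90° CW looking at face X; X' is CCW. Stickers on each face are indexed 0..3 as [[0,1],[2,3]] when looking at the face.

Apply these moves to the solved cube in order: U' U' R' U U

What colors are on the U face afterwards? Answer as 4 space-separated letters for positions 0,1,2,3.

Answer: G W B W

Derivation:
After move 1 (U'): U=WWWW F=OOGG R=GGRR B=RRBB L=BBOO
After move 2 (U'): U=WWWW F=BBGG R=OORR B=GGBB L=RROO
After move 3 (R'): R=OROR U=WBWG F=BWGW D=YBYG B=YGYB
After move 4 (U): U=WWGB F=ORGW R=YGOR B=RRYB L=BWOO
After move 5 (U): U=GWBW F=YGGW R=RROR B=BWYB L=OROO
Query: U face = GWBW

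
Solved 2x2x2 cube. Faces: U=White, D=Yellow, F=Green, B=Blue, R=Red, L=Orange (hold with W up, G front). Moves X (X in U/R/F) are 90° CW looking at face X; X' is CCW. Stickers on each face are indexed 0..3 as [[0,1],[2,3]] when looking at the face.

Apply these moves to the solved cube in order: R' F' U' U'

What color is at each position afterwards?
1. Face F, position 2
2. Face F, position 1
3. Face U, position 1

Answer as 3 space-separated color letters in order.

After move 1 (R'): R=RRRR U=WBWB F=GWGW D=YGYG B=YBYB
After move 2 (F'): F=WWGG U=WBRR R=GRYR D=OOYG L=OBOW
After move 3 (U'): U=BRWR F=OBGG R=WWYR B=GRYB L=YBOW
After move 4 (U'): U=RRBW F=YBGG R=OBYR B=WWYB L=GROW
Query 1: F[2] = G
Query 2: F[1] = B
Query 3: U[1] = R

Answer: G B R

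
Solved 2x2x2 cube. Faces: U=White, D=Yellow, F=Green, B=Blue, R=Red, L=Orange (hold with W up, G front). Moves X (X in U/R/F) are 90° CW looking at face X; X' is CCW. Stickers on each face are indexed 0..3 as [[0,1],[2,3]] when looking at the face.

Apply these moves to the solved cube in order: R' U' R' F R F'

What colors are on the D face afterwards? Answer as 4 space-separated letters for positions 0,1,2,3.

Answer: Y O Y G

Derivation:
After move 1 (R'): R=RRRR U=WBWB F=GWGW D=YGYG B=YBYB
After move 2 (U'): U=BBWW F=OOGW R=GWRR B=RRYB L=YBOO
After move 3 (R'): R=WRGR U=BYWR F=OBGW D=YOYW B=GRGB
After move 4 (F): F=GOWB U=BYOB R=WRRR D=GWYW L=YYOO
After move 5 (R): R=RWRR U=BOOB F=GWWW D=GGYG B=BRYB
After move 6 (F'): F=WWGW U=BORR R=GWGR D=YOYG L=YBOO
Query: D face = YOYG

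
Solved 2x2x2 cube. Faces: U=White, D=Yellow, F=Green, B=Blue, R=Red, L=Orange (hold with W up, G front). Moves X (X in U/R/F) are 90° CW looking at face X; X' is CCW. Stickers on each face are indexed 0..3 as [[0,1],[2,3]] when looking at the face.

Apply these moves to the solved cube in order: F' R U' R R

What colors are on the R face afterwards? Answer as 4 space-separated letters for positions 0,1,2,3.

Answer: R R O G

Derivation:
After move 1 (F'): F=GGGG U=WWRR R=YRYR D=OOYY L=OWOW
After move 2 (R): R=YYRR U=WGRG F=GOGY D=OBYB B=RBWB
After move 3 (U'): U=GGWR F=OWGY R=GORR B=YYWB L=RBOW
After move 4 (R): R=RGRO U=GWWY F=OBGB D=OWYY B=RYGB
After move 5 (R): R=RROG U=GBWB F=OWGY D=OGYR B=YYWB
Query: R face = RROG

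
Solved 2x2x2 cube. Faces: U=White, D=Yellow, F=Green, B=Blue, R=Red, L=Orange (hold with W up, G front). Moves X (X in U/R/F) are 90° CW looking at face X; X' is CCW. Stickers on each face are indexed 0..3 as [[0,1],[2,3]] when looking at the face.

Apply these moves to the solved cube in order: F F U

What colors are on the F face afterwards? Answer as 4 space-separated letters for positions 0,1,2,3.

Answer: O R G G

Derivation:
After move 1 (F): F=GGGG U=WWOO R=WRWR D=RRYY L=OYOY
After move 2 (F): F=GGGG U=WWYY R=OROR D=WWYY L=OROR
After move 3 (U): U=YWYW F=ORGG R=BBOR B=ORBB L=GGOR
Query: F face = ORGG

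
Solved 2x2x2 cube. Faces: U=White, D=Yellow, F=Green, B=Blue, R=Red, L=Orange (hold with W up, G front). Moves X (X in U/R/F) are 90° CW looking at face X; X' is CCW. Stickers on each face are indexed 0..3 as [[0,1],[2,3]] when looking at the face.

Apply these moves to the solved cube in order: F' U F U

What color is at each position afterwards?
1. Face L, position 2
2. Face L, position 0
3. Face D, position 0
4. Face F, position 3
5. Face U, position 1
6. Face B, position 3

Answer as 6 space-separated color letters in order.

Answer: O G Y R R B

Derivation:
After move 1 (F'): F=GGGG U=WWRR R=YRYR D=OOYY L=OWOW
After move 2 (U): U=RWRW F=YRGG R=BBYR B=OWBB L=GGOW
After move 3 (F): F=GYGR U=RWWG R=RBWR D=YBYY L=GOOO
After move 4 (U): U=WRGW F=RBGR R=OWWR B=GOBB L=GYOO
Query 1: L[2] = O
Query 2: L[0] = G
Query 3: D[0] = Y
Query 4: F[3] = R
Query 5: U[1] = R
Query 6: B[3] = B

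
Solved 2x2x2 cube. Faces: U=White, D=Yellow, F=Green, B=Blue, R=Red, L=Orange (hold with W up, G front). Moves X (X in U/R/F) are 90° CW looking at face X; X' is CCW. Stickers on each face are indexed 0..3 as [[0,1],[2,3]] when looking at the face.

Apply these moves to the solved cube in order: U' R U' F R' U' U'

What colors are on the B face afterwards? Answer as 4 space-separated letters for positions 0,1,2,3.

After move 1 (U'): U=WWWW F=OOGG R=GGRR B=RRBB L=BBOO
After move 2 (R): R=RGRG U=WOWG F=OYGY D=YBYR B=WRWB
After move 3 (U'): U=OGWW F=BBGY R=OYRG B=RGWB L=WROO
After move 4 (F): F=GBYB U=OGOR R=WYWG D=ROYR L=WYOB
After move 5 (R'): R=YGWW U=OWOR F=GGYR D=RBYB B=RGOB
After move 6 (U'): U=WROO F=WYYR R=GGWW B=YGOB L=RGOB
After move 7 (U'): U=ROWO F=RGYR R=WYWW B=GGOB L=YGOB
Query: B face = GGOB

Answer: G G O B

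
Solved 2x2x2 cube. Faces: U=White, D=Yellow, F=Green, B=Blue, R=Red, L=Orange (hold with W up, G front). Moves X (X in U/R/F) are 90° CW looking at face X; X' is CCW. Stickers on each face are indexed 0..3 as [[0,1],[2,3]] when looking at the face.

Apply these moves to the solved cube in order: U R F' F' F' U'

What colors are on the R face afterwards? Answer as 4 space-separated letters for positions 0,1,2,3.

Answer: G R G B

Derivation:
After move 1 (U): U=WWWW F=RRGG R=BBRR B=OOBB L=GGOO
After move 2 (R): R=RBRB U=WRWG F=RYGY D=YBYO B=WOWB
After move 3 (F'): F=YYRG U=WRRR R=BBYB D=GOYO L=GGOW
After move 4 (F'): F=YGYR U=WRBY R=OBGB D=GWYO L=GROR
After move 5 (F'): F=GRYY U=WROG R=WBGB D=RRYO L=GYOB
After move 6 (U'): U=RGWO F=GYYY R=GRGB B=WBWB L=WOOB
Query: R face = GRGB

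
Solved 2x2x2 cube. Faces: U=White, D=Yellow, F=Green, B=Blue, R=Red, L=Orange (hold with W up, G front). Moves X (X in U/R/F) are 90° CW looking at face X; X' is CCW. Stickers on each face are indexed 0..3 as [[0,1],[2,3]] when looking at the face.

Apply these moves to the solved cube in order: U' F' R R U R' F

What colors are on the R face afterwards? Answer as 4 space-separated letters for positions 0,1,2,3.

Answer: Y Y B G

Derivation:
After move 1 (U'): U=WWWW F=OOGG R=GGRR B=RRBB L=BBOO
After move 2 (F'): F=OGOG U=WWGR R=YGYR D=BOYY L=BWOW
After move 3 (R): R=YYRG U=WGGG F=OOOY D=BBYR B=RRWB
After move 4 (R): R=RYGY U=WOGY F=OBOR D=BWYR B=GRGB
After move 5 (U): U=GWYO F=RYOR R=GRGY B=BWGB L=OBOW
After move 6 (R'): R=RYGG U=GGYB F=RWOO D=BYYR B=RWWB
After move 7 (F): F=OROW U=GGWB R=YYBG D=GRYR L=OBOY
Query: R face = YYBG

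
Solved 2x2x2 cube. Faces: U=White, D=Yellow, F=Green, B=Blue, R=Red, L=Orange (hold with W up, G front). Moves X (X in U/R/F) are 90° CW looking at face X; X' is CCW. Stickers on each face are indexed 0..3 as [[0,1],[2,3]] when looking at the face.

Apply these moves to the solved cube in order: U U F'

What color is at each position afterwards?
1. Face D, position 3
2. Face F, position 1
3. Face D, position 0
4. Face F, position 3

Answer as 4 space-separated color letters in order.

Answer: Y G R G

Derivation:
After move 1 (U): U=WWWW F=RRGG R=BBRR B=OOBB L=GGOO
After move 2 (U): U=WWWW F=BBGG R=OORR B=GGBB L=RROO
After move 3 (F'): F=BGBG U=WWOR R=YOYR D=ROYY L=RWOW
Query 1: D[3] = Y
Query 2: F[1] = G
Query 3: D[0] = R
Query 4: F[3] = G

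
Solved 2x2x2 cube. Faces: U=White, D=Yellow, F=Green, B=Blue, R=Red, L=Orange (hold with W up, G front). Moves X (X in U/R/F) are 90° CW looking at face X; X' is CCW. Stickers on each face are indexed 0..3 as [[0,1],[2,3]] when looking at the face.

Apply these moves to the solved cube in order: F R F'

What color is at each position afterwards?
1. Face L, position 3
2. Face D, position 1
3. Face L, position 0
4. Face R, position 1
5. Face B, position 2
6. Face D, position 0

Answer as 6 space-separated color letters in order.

Answer: O Y O W W Y

Derivation:
After move 1 (F): F=GGGG U=WWOO R=WRWR D=RRYY L=OYOY
After move 2 (R): R=WWRR U=WGOG F=GRGY D=RBYB B=OBWB
After move 3 (F'): F=RYGG U=WGWR R=BWRR D=YYYB L=OGOO
Query 1: L[3] = O
Query 2: D[1] = Y
Query 3: L[0] = O
Query 4: R[1] = W
Query 5: B[2] = W
Query 6: D[0] = Y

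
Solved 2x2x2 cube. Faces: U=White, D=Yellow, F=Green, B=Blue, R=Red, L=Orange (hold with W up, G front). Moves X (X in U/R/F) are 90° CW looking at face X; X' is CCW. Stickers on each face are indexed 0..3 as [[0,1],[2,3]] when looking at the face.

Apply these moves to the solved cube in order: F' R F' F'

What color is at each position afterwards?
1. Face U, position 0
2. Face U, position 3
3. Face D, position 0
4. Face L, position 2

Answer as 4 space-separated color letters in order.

Answer: W O G O

Derivation:
After move 1 (F'): F=GGGG U=WWRR R=YRYR D=OOYY L=OWOW
After move 2 (R): R=YYRR U=WGRG F=GOGY D=OBYB B=RBWB
After move 3 (F'): F=OYGG U=WGYR R=BYOR D=WWYB L=OGOR
After move 4 (F'): F=YGOG U=WGBO R=WYWR D=GRYB L=OROY
Query 1: U[0] = W
Query 2: U[3] = O
Query 3: D[0] = G
Query 4: L[2] = O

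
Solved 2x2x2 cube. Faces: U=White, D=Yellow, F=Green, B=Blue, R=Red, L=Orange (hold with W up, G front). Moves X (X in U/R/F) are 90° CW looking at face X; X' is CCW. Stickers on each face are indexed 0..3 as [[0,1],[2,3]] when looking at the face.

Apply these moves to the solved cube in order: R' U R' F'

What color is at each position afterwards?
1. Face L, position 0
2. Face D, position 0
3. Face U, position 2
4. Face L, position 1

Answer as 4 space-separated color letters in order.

After move 1 (R'): R=RRRR U=WBWB F=GWGW D=YGYG B=YBYB
After move 2 (U): U=WWBB F=RRGW R=YBRR B=OOYB L=GWOO
After move 3 (R'): R=BRYR U=WYBO F=RWGB D=YRYW B=GOGB
After move 4 (F'): F=WBRG U=WYBY R=RRYR D=WOYW L=GOOB
Query 1: L[0] = G
Query 2: D[0] = W
Query 3: U[2] = B
Query 4: L[1] = O

Answer: G W B O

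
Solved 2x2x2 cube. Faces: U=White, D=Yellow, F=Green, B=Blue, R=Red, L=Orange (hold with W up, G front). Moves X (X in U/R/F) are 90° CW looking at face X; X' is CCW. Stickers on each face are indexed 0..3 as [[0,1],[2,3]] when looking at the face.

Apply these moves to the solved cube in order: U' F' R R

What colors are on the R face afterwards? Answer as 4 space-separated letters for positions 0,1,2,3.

Answer: R Y G Y

Derivation:
After move 1 (U'): U=WWWW F=OOGG R=GGRR B=RRBB L=BBOO
After move 2 (F'): F=OGOG U=WWGR R=YGYR D=BOYY L=BWOW
After move 3 (R): R=YYRG U=WGGG F=OOOY D=BBYR B=RRWB
After move 4 (R): R=RYGY U=WOGY F=OBOR D=BWYR B=GRGB
Query: R face = RYGY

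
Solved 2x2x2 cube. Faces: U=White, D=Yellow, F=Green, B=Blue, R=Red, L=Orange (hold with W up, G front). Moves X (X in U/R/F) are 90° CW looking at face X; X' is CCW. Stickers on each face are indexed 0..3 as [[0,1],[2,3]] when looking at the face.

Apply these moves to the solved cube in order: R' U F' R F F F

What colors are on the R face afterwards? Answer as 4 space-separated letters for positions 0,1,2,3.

Answer: Y G W B

Derivation:
After move 1 (R'): R=RRRR U=WBWB F=GWGW D=YGYG B=YBYB
After move 2 (U): U=WWBB F=RRGW R=YBRR B=OOYB L=GWOO
After move 3 (F'): F=RWRG U=WWYR R=GBYR D=WOYG L=GBOB
After move 4 (R): R=YGRB U=WWYG F=RORG D=WYYO B=ROWB
After move 5 (F): F=RRGO U=WWBB R=YGGB D=RYYO L=GWOY
After move 6 (F): F=GROR U=WWYW R=BGBB D=GYYO L=GROY
After move 7 (F): F=OGRR U=WWYR R=YGWB D=BBYO L=GGOY
Query: R face = YGWB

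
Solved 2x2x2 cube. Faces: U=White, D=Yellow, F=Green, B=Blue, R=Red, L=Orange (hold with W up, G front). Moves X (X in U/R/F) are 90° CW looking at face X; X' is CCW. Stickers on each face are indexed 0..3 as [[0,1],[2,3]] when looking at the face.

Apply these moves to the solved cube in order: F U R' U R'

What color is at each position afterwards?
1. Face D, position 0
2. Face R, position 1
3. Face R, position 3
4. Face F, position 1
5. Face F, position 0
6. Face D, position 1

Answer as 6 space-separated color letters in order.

Answer: R W B O B R

Derivation:
After move 1 (F): F=GGGG U=WWOO R=WRWR D=RRYY L=OYOY
After move 2 (U): U=OWOW F=WRGG R=BBWR B=OYBB L=GGOY
After move 3 (R'): R=BRBW U=OBOO F=WWGW D=RRYG B=YYRB
After move 4 (U): U=OOOB F=BRGW R=YYBW B=GGRB L=WWOY
After move 5 (R'): R=YWYB U=OROG F=BOGB D=RRYW B=GGRB
Query 1: D[0] = R
Query 2: R[1] = W
Query 3: R[3] = B
Query 4: F[1] = O
Query 5: F[0] = B
Query 6: D[1] = R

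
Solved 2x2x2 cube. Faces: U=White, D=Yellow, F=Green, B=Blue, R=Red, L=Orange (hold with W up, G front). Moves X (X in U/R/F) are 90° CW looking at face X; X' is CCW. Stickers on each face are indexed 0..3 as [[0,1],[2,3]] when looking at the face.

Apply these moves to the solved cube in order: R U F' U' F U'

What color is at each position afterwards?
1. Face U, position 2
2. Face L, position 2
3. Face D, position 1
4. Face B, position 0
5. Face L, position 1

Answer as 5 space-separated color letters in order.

Answer: W O R W B

Derivation:
After move 1 (R): R=RRRR U=WGWG F=GYGY D=YBYB B=WBWB
After move 2 (U): U=WWGG F=RRGY R=WBRR B=OOWB L=GYOO
After move 3 (F'): F=RYRG U=WWWR R=BBYR D=YOYB L=GGOG
After move 4 (U'): U=WRWW F=GGRG R=RYYR B=BBWB L=OOOG
After move 5 (F): F=RGGG U=WRGO R=WYWR D=YRYB L=OYOO
After move 6 (U'): U=ROWG F=OYGG R=RGWR B=WYWB L=BBOO
Query 1: U[2] = W
Query 2: L[2] = O
Query 3: D[1] = R
Query 4: B[0] = W
Query 5: L[1] = B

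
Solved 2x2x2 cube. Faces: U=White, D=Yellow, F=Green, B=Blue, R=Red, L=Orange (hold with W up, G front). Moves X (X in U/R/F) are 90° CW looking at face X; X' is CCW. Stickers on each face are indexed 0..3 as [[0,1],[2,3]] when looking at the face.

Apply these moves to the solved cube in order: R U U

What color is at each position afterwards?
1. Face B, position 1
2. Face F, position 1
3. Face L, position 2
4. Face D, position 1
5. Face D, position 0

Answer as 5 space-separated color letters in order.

After move 1 (R): R=RRRR U=WGWG F=GYGY D=YBYB B=WBWB
After move 2 (U): U=WWGG F=RRGY R=WBRR B=OOWB L=GYOO
After move 3 (U): U=GWGW F=WBGY R=OORR B=GYWB L=RROO
Query 1: B[1] = Y
Query 2: F[1] = B
Query 3: L[2] = O
Query 4: D[1] = B
Query 5: D[0] = Y

Answer: Y B O B Y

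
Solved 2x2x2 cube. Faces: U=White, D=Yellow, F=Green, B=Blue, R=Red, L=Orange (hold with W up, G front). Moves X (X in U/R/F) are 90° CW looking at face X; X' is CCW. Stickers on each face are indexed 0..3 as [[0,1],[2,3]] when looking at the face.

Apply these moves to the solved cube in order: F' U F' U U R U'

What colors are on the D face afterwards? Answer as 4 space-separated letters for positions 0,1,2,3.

After move 1 (F'): F=GGGG U=WWRR R=YRYR D=OOYY L=OWOW
After move 2 (U): U=RWRW F=YRGG R=BBYR B=OWBB L=GGOW
After move 3 (F'): F=RGYG U=RWBY R=OBOR D=GWYY L=GWOR
After move 4 (U): U=BRYW F=OBYG R=OWOR B=GWBB L=RGOR
After move 5 (U): U=YBWR F=OWYG R=GWOR B=RGBB L=OBOR
After move 6 (R): R=OGRW U=YWWG F=OWYY D=GBYR B=RGBB
After move 7 (U'): U=WGYW F=OBYY R=OWRW B=OGBB L=RGOR
Query: D face = GBYR

Answer: G B Y R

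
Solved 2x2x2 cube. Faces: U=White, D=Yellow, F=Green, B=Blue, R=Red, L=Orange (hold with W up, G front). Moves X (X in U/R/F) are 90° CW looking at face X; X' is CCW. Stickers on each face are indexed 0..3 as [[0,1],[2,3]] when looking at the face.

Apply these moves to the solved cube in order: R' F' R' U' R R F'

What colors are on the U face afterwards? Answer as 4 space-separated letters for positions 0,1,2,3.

Answer: Y W Y B

Derivation:
After move 1 (R'): R=RRRR U=WBWB F=GWGW D=YGYG B=YBYB
After move 2 (F'): F=WWGG U=WBRR R=GRYR D=OOYG L=OBOW
After move 3 (R'): R=RRGY U=WYRY F=WBGR D=OWYG B=GBOB
After move 4 (U'): U=YYWR F=OBGR R=WBGY B=RROB L=GBOW
After move 5 (R): R=GWYB U=YBWR F=OWGG D=OOYR B=RRYB
After move 6 (R): R=YGBW U=YWWG F=OOGR D=OYYR B=RRBB
After move 7 (F'): F=OROG U=YWYB R=YGOW D=BWYR L=GGOW
Query: U face = YWYB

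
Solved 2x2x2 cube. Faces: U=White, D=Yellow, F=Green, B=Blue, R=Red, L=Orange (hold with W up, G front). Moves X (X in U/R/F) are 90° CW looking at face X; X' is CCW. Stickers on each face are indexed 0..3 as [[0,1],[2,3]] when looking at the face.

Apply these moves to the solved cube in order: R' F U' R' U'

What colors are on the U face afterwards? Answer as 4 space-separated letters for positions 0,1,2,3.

After move 1 (R'): R=RRRR U=WBWB F=GWGW D=YGYG B=YBYB
After move 2 (F): F=GGWW U=WBOO R=WRBR D=RRYG L=OYOG
After move 3 (U'): U=BOWO F=OYWW R=GGBR B=WRYB L=YBOG
After move 4 (R'): R=GRGB U=BYWW F=OOWO D=RYYW B=GRRB
After move 5 (U'): U=YWBW F=YBWO R=OOGB B=GRRB L=GROG
Query: U face = YWBW

Answer: Y W B W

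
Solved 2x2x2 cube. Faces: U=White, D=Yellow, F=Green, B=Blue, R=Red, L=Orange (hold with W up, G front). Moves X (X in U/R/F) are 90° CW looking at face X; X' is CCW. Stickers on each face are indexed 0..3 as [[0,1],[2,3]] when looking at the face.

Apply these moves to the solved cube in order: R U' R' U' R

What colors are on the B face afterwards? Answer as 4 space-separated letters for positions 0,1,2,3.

Answer: W R R B

Derivation:
After move 1 (R): R=RRRR U=WGWG F=GYGY D=YBYB B=WBWB
After move 2 (U'): U=GGWW F=OOGY R=GYRR B=RRWB L=WBOO
After move 3 (R'): R=YRGR U=GWWR F=OGGW D=YOYY B=BRBB
After move 4 (U'): U=WRGW F=WBGW R=OGGR B=YRBB L=BROO
After move 5 (R): R=GORG U=WBGW F=WOGY D=YBYY B=WRRB
Query: B face = WRRB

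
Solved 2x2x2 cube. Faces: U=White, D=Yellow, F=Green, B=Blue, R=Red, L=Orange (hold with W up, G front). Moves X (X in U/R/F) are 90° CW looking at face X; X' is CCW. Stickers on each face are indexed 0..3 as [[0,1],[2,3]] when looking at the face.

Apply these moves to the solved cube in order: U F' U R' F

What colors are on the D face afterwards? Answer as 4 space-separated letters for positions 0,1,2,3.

Answer: O O Y G

Derivation:
After move 1 (U): U=WWWW F=RRGG R=BBRR B=OOBB L=GGOO
After move 2 (F'): F=RGRG U=WWBR R=YBYR D=GOYY L=GWOW
After move 3 (U): U=BWRW F=YBRG R=OOYR B=GWBB L=RGOW
After move 4 (R'): R=OROY U=BBRG F=YWRW D=GBYG B=YWOB
After move 5 (F): F=RYWW U=BBWG R=RRGY D=OOYG L=RGOB
Query: D face = OOYG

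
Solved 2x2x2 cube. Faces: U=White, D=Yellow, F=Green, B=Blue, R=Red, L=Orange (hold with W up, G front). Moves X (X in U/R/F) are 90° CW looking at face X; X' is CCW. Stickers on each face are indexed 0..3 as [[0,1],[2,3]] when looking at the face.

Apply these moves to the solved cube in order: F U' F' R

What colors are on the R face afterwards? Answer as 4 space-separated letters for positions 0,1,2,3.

After move 1 (F): F=GGGG U=WWOO R=WRWR D=RRYY L=OYOY
After move 2 (U'): U=WOWO F=OYGG R=GGWR B=WRBB L=BBOY
After move 3 (F'): F=YGOG U=WOGW R=RGRR D=BYYY L=BOOW
After move 4 (R): R=RRRG U=WGGG F=YYOY D=BBYW B=WROB
Query: R face = RRRG

Answer: R R R G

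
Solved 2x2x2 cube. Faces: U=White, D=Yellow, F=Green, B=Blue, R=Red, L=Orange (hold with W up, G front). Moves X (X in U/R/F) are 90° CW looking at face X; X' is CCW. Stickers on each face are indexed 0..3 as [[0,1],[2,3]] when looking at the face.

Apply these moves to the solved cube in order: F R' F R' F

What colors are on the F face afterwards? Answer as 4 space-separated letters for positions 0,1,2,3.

Answer: O G Y B

Derivation:
After move 1 (F): F=GGGG U=WWOO R=WRWR D=RRYY L=OYOY
After move 2 (R'): R=RRWW U=WBOB F=GWGO D=RGYG B=YBRB
After move 3 (F): F=GGOW U=WBYY R=ORBW D=WRYG L=OROG
After move 4 (R'): R=RWOB U=WRYY F=GBOY D=WGYW B=GBRB
After move 5 (F): F=OGYB U=WRGR R=YWYB D=ORYW L=OWOG
Query: F face = OGYB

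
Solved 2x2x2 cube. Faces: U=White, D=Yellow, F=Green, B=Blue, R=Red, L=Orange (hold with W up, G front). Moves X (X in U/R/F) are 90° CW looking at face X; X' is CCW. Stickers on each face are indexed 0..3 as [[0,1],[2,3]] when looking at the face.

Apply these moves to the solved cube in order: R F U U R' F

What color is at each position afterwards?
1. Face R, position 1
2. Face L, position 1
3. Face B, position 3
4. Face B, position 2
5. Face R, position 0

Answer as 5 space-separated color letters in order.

Answer: R R B R G

Derivation:
After move 1 (R): R=RRRR U=WGWG F=GYGY D=YBYB B=WBWB
After move 2 (F): F=GGYY U=WGOO R=WRGR D=RRYB L=OYOB
After move 3 (U): U=OWOG F=WRYY R=WBGR B=OYWB L=GGOB
After move 4 (U): U=OOGW F=WBYY R=OYGR B=GGWB L=WROB
After move 5 (R'): R=YROG U=OWGG F=WOYW D=RBYY B=BGRB
After move 6 (F): F=YWWO U=OWBR R=GRGG D=OYYY L=WROB
Query 1: R[1] = R
Query 2: L[1] = R
Query 3: B[3] = B
Query 4: B[2] = R
Query 5: R[0] = G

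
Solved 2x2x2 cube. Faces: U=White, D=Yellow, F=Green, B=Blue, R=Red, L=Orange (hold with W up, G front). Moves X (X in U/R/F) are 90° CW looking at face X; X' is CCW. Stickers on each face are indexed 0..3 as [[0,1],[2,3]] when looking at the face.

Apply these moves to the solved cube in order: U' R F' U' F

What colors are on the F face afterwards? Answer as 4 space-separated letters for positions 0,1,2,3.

After move 1 (U'): U=WWWW F=OOGG R=GGRR B=RRBB L=BBOO
After move 2 (R): R=RGRG U=WOWG F=OYGY D=YBYR B=WRWB
After move 3 (F'): F=YYOG U=WORR R=BGYG D=BOYR L=BGOW
After move 4 (U'): U=ORWR F=BGOG R=YYYG B=BGWB L=WROW
After move 5 (F): F=OBGG U=ORWR R=WYRG D=YYYR L=WBOO
Query: F face = OBGG

Answer: O B G G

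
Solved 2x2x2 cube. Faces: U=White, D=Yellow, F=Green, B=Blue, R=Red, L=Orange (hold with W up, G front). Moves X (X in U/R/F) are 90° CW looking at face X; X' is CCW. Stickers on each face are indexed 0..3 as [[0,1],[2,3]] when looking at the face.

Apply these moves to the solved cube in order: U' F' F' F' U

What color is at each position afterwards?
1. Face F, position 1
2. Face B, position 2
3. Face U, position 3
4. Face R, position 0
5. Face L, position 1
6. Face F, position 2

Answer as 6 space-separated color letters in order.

After move 1 (U'): U=WWWW F=OOGG R=GGRR B=RRBB L=BBOO
After move 2 (F'): F=OGOG U=WWGR R=YGYR D=BOYY L=BWOW
After move 3 (F'): F=GGOO U=WWYY R=OGBR D=WWYY L=BROG
After move 4 (F'): F=GOGO U=WWOB R=WGWR D=RGYY L=BYOY
After move 5 (U): U=OWBW F=WGGO R=RRWR B=BYBB L=GOOY
Query 1: F[1] = G
Query 2: B[2] = B
Query 3: U[3] = W
Query 4: R[0] = R
Query 5: L[1] = O
Query 6: F[2] = G

Answer: G B W R O G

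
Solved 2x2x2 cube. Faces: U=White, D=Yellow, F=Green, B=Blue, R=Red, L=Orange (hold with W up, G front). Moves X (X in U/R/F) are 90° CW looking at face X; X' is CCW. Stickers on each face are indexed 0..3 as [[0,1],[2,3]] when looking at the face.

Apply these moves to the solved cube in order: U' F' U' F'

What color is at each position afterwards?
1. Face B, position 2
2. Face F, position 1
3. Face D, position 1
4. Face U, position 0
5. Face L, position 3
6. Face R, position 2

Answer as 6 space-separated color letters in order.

After move 1 (U'): U=WWWW F=OOGG R=GGRR B=RRBB L=BBOO
After move 2 (F'): F=OGOG U=WWGR R=YGYR D=BOYY L=BWOW
After move 3 (U'): U=WRWG F=BWOG R=OGYR B=YGBB L=RROW
After move 4 (F'): F=WGBO U=WROY R=OGBR D=RWYY L=RGOW
Query 1: B[2] = B
Query 2: F[1] = G
Query 3: D[1] = W
Query 4: U[0] = W
Query 5: L[3] = W
Query 6: R[2] = B

Answer: B G W W W B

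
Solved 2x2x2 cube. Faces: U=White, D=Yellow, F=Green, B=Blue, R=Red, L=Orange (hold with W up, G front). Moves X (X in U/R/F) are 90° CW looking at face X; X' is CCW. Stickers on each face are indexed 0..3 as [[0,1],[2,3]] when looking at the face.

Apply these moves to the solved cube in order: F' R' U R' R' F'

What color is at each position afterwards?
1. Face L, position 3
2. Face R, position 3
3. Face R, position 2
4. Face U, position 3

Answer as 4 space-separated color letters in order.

After move 1 (F'): F=GGGG U=WWRR R=YRYR D=OOYY L=OWOW
After move 2 (R'): R=RRYY U=WBRB F=GWGR D=OGYG B=YBOB
After move 3 (U): U=RWBB F=RRGR R=YBYY B=OWOB L=GWOW
After move 4 (R'): R=BYYY U=ROBO F=RWGB D=ORYR B=GWGB
After move 5 (R'): R=YYBY U=RGBG F=ROGO D=OWYB B=RWRB
After move 6 (F'): F=OORG U=RGYB R=WYOY D=WWYB L=GGOB
Query 1: L[3] = B
Query 2: R[3] = Y
Query 3: R[2] = O
Query 4: U[3] = B

Answer: B Y O B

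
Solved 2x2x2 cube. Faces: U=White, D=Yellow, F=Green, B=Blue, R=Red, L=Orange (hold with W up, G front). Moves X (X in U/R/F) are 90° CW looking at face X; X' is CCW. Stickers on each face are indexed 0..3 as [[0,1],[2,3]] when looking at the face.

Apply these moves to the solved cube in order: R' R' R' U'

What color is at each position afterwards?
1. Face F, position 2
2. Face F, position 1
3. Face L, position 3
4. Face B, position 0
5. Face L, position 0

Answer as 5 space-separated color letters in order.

After move 1 (R'): R=RRRR U=WBWB F=GWGW D=YGYG B=YBYB
After move 2 (R'): R=RRRR U=WYWY F=GBGB D=YWYW B=GBGB
After move 3 (R'): R=RRRR U=WGWG F=GYGY D=YBYB B=WBWB
After move 4 (U'): U=GGWW F=OOGY R=GYRR B=RRWB L=WBOO
Query 1: F[2] = G
Query 2: F[1] = O
Query 3: L[3] = O
Query 4: B[0] = R
Query 5: L[0] = W

Answer: G O O R W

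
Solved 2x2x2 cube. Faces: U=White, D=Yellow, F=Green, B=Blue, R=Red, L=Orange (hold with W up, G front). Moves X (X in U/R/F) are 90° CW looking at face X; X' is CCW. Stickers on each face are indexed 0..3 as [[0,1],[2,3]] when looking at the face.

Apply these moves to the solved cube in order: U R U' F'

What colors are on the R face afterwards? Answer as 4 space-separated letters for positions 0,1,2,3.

After move 1 (U): U=WWWW F=RRGG R=BBRR B=OOBB L=GGOO
After move 2 (R): R=RBRB U=WRWG F=RYGY D=YBYO B=WOWB
After move 3 (U'): U=RGWW F=GGGY R=RYRB B=RBWB L=WOOO
After move 4 (F'): F=GYGG U=RGRR R=BYYB D=OOYO L=WWOW
Query: R face = BYYB

Answer: B Y Y B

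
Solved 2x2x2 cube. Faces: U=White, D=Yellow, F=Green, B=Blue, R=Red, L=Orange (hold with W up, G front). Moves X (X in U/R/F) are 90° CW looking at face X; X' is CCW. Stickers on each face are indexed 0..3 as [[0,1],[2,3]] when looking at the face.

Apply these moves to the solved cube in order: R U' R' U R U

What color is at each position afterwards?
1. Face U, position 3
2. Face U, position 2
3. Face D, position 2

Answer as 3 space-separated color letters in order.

Answer: R W Y

Derivation:
After move 1 (R): R=RRRR U=WGWG F=GYGY D=YBYB B=WBWB
After move 2 (U'): U=GGWW F=OOGY R=GYRR B=RRWB L=WBOO
After move 3 (R'): R=YRGR U=GWWR F=OGGW D=YOYY B=BRBB
After move 4 (U): U=WGRW F=YRGW R=BRGR B=WBBB L=OGOO
After move 5 (R): R=GBRR U=WRRW F=YOGY D=YBYW B=WBGB
After move 6 (U): U=RWWR F=GBGY R=WBRR B=OGGB L=YOOO
Query 1: U[3] = R
Query 2: U[2] = W
Query 3: D[2] = Y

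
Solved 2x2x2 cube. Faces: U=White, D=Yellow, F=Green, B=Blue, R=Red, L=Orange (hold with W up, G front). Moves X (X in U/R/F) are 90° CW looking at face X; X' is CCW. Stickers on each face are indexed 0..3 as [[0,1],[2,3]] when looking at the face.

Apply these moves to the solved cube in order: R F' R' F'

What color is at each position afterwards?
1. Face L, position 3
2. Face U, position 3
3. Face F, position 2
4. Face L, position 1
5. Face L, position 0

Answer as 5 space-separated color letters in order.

After move 1 (R): R=RRRR U=WGWG F=GYGY D=YBYB B=WBWB
After move 2 (F'): F=YYGG U=WGRR R=BRYR D=OOYB L=OGOW
After move 3 (R'): R=RRBY U=WWRW F=YGGR D=OYYG B=BBOB
After move 4 (F'): F=GRYG U=WWRB R=YROY D=GWYG L=OWOR
Query 1: L[3] = R
Query 2: U[3] = B
Query 3: F[2] = Y
Query 4: L[1] = W
Query 5: L[0] = O

Answer: R B Y W O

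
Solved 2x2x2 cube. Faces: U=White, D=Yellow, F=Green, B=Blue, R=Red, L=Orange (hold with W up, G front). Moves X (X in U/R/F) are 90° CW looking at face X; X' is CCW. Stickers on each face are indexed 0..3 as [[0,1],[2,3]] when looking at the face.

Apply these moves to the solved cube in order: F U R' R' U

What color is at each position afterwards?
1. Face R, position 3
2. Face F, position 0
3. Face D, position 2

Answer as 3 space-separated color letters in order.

Answer: B R Y

Derivation:
After move 1 (F): F=GGGG U=WWOO R=WRWR D=RRYY L=OYOY
After move 2 (U): U=OWOW F=WRGG R=BBWR B=OYBB L=GGOY
After move 3 (R'): R=BRBW U=OBOO F=WWGW D=RRYG B=YYRB
After move 4 (R'): R=RWBB U=OROY F=WBGO D=RWYW B=GYRB
After move 5 (U): U=OOYR F=RWGO R=GYBB B=GGRB L=WBOY
Query 1: R[3] = B
Query 2: F[0] = R
Query 3: D[2] = Y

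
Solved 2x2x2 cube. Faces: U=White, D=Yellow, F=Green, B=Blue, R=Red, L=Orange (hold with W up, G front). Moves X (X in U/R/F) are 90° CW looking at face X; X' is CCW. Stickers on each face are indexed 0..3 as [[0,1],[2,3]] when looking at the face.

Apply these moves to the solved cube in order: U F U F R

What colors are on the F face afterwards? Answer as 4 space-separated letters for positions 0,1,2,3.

Answer: G O R Y

Derivation:
After move 1 (U): U=WWWW F=RRGG R=BBRR B=OOBB L=GGOO
After move 2 (F): F=GRGR U=WWOG R=WBWR D=RBYY L=GYOY
After move 3 (U): U=OWGW F=WBGR R=OOWR B=GYBB L=GROY
After move 4 (F): F=GWRB U=OWYR R=GOWR D=WOYY L=GROB
After move 5 (R): R=WGRO U=OWYB F=GORY D=WBYG B=RYWB
Query: F face = GORY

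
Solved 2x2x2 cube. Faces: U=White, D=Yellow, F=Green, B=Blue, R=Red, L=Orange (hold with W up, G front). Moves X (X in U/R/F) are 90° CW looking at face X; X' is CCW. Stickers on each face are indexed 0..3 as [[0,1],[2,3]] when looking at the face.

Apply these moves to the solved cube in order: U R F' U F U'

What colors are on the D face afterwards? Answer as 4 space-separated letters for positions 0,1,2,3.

After move 1 (U): U=WWWW F=RRGG R=BBRR B=OOBB L=GGOO
After move 2 (R): R=RBRB U=WRWG F=RYGY D=YBYO B=WOWB
After move 3 (F'): F=YYRG U=WRRR R=BBYB D=GOYO L=GGOW
After move 4 (U): U=RWRR F=BBRG R=WOYB B=GGWB L=YYOW
After move 5 (F): F=RBGB U=RWWY R=RORB D=YWYO L=YGOO
After move 6 (U'): U=WYRW F=YGGB R=RBRB B=ROWB L=GGOO
Query: D face = YWYO

Answer: Y W Y O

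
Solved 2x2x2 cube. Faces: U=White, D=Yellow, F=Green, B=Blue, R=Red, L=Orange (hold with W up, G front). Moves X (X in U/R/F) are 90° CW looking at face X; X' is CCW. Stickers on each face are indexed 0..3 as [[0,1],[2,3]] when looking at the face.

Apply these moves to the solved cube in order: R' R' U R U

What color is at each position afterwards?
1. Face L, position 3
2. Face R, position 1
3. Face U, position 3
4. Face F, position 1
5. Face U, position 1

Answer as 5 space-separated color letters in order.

After move 1 (R'): R=RRRR U=WBWB F=GWGW D=YGYG B=YBYB
After move 2 (R'): R=RRRR U=WYWY F=GBGB D=YWYW B=GBGB
After move 3 (U): U=WWYY F=RRGB R=GBRR B=OOGB L=GBOO
After move 4 (R): R=RGRB U=WRYB F=RWGW D=YGYO B=YOWB
After move 5 (U): U=YWBR F=RGGW R=YORB B=GBWB L=RWOO
Query 1: L[3] = O
Query 2: R[1] = O
Query 3: U[3] = R
Query 4: F[1] = G
Query 5: U[1] = W

Answer: O O R G W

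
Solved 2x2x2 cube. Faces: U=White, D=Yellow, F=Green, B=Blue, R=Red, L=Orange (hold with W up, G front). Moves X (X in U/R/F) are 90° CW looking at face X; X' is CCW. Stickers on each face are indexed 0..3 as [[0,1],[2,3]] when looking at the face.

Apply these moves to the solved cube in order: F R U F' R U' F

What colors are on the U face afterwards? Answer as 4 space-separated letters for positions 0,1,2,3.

Answer: Y G G Y

Derivation:
After move 1 (F): F=GGGG U=WWOO R=WRWR D=RRYY L=OYOY
After move 2 (R): R=WWRR U=WGOG F=GRGY D=RBYB B=OBWB
After move 3 (U): U=OWGG F=WWGY R=OBRR B=OYWB L=GROY
After move 4 (F'): F=WYWG U=OWOR R=BBRR D=RYYB L=GGOG
After move 5 (R): R=RBRB U=OYOG F=WYWB D=RWYO B=RYWB
After move 6 (U'): U=YGOO F=GGWB R=WYRB B=RBWB L=RYOG
After move 7 (F): F=WGBG U=YGGY R=OYOB D=RWYO L=RROW
Query: U face = YGGY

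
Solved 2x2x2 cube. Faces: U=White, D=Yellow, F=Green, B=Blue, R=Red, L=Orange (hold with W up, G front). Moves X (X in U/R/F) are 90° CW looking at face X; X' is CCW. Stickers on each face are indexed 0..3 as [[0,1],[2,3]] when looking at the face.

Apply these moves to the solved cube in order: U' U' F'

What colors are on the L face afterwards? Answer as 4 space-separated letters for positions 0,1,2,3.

After move 1 (U'): U=WWWW F=OOGG R=GGRR B=RRBB L=BBOO
After move 2 (U'): U=WWWW F=BBGG R=OORR B=GGBB L=RROO
After move 3 (F'): F=BGBG U=WWOR R=YOYR D=ROYY L=RWOW
Query: L face = RWOW

Answer: R W O W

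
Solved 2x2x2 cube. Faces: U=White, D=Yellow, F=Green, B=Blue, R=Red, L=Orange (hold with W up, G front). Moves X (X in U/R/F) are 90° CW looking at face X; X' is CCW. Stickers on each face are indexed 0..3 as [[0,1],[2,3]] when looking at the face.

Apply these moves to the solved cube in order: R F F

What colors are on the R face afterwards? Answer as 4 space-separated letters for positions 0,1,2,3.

Answer: O R O R

Derivation:
After move 1 (R): R=RRRR U=WGWG F=GYGY D=YBYB B=WBWB
After move 2 (F): F=GGYY U=WGOO R=WRGR D=RRYB L=OYOB
After move 3 (F): F=YGYG U=WGBY R=OROR D=GWYB L=OROR
Query: R face = OROR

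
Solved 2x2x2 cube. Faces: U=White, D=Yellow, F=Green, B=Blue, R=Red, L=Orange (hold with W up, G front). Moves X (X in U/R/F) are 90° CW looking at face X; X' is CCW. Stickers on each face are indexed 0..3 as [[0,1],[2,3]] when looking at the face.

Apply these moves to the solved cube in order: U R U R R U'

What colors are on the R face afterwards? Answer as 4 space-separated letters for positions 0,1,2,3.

After move 1 (U): U=WWWW F=RRGG R=BBRR B=OOBB L=GGOO
After move 2 (R): R=RBRB U=WRWG F=RYGY D=YBYO B=WOWB
After move 3 (U): U=WWGR F=RBGY R=WORB B=GGWB L=RYOO
After move 4 (R): R=RWBO U=WBGY F=RBGO D=YWYG B=RGWB
After move 5 (R): R=BROW U=WBGO F=RWGG D=YWYR B=YGBB
After move 6 (U'): U=BOWG F=RYGG R=RWOW B=BRBB L=YGOO
Query: R face = RWOW

Answer: R W O W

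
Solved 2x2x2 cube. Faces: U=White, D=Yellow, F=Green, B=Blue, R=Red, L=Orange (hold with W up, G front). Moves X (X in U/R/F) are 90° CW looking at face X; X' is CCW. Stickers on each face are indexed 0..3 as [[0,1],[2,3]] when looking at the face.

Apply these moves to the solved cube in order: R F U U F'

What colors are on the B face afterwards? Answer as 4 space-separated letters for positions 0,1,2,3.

Answer: G G W B

Derivation:
After move 1 (R): R=RRRR U=WGWG F=GYGY D=YBYB B=WBWB
After move 2 (F): F=GGYY U=WGOO R=WRGR D=RRYB L=OYOB
After move 3 (U): U=OWOG F=WRYY R=WBGR B=OYWB L=GGOB
After move 4 (U): U=OOGW F=WBYY R=OYGR B=GGWB L=WROB
After move 5 (F'): F=BYWY U=OOOG R=RYRR D=RBYB L=WWOG
Query: B face = GGWB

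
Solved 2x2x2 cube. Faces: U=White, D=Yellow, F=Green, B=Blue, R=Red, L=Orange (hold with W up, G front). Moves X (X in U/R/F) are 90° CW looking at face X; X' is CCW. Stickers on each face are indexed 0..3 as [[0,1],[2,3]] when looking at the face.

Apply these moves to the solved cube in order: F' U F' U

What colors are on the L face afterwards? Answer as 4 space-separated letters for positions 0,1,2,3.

After move 1 (F'): F=GGGG U=WWRR R=YRYR D=OOYY L=OWOW
After move 2 (U): U=RWRW F=YRGG R=BBYR B=OWBB L=GGOW
After move 3 (F'): F=RGYG U=RWBY R=OBOR D=GWYY L=GWOR
After move 4 (U): U=BRYW F=OBYG R=OWOR B=GWBB L=RGOR
Query: L face = RGOR

Answer: R G O R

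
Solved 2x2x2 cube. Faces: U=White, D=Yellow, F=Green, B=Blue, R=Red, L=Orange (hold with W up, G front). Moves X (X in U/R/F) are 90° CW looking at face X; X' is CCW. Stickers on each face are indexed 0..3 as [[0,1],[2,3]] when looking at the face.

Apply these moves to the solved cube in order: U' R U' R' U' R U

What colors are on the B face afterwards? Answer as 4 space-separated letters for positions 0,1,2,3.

Answer: R G R B

Derivation:
After move 1 (U'): U=WWWW F=OOGG R=GGRR B=RRBB L=BBOO
After move 2 (R): R=RGRG U=WOWG F=OYGY D=YBYR B=WRWB
After move 3 (U'): U=OGWW F=BBGY R=OYRG B=RGWB L=WROO
After move 4 (R'): R=YGOR U=OWWR F=BGGW D=YBYY B=RGBB
After move 5 (U'): U=WROW F=WRGW R=BGOR B=YGBB L=RGOO
After move 6 (R): R=OBRG U=WROW F=WBGY D=YBYY B=WGRB
After move 7 (U): U=OWWR F=OBGY R=WGRG B=RGRB L=WBOO
Query: B face = RGRB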